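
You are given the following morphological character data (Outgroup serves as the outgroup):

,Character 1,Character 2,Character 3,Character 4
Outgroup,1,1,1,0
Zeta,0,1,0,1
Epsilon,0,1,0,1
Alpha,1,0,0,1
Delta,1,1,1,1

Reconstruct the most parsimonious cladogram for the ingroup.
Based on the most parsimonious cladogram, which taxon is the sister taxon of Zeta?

Character polarity is set by the outgroup: the derived state is whichever differs from the outgroup's state, so for Character 1, Character 2, Character 3 the derived state is '0', and for the remaining characters it is '1'.
Only Epsilon and Zeta show the derived state '0' for Character 1, supporting them as a clade.
Character 2 (derived state '0') is unique to Alpha (autapomorphy; uninformative for grouping).
Character 3: derived state '0' in Alpha, Epsilon, and Zeta only — synapomorphy for {Alpha, Epsilon, Zeta}.
All ingroup taxa share the derived state '1' for Character 4; it defines the ingroup but does not resolve relationships within it.
Most parsimonious ingroup topology: (((Zeta,Epsilon),Alpha),Delta).
Zeta and Epsilon form a cherry on this tree, so they are sister taxa.

Epsilon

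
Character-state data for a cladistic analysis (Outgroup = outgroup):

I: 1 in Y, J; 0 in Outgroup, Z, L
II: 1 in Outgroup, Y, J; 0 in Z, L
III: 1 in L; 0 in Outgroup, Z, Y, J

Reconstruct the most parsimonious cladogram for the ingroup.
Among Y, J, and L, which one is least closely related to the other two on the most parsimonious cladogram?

L

Character polarity is set by the outgroup: the derived state is whichever differs from the outgroup's state, so for II the derived state is '0', and for the remaining characters it is '1'.
I: derived state '1' in J and Y only — synapomorphy for {J, Y}.
Only L and Z show the derived state '0' for II, supporting them as a clade.
III: derived state '1' in L only — an autapomorphy, so it tells us nothing about relationships among taxa.
Most parsimonious ingroup topology: ((Z,L),(Y,J)).
J and Y share a more recent common ancestor with each other than either does with L, so L is the least closely related of the three.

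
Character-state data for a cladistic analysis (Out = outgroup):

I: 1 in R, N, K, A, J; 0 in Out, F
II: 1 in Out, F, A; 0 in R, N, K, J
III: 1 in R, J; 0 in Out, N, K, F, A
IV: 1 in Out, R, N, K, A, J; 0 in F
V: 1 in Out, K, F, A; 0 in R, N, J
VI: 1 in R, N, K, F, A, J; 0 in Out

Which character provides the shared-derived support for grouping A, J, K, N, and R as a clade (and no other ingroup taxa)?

Character polarity is set by the outgroup: the derived state is whichever differs from the outgroup's state, so for II, IV, V the derived state is '0', and for the remaining characters it is '1'.
Only A, J, K, N, and R show the derived state '1' for I, supporting them as a clade.
II: derived state '0' in J, K, N, and R only — synapomorphy for {J, K, N, R}.
Only J and R show the derived state '1' for III, supporting them as a clade.
IV: derived state '0' in F only — an autapomorphy, so it tells us nothing about relationships among taxa.
V (derived state '0') is shared by J, N, and R — a synapomorphy uniting that clade.
All ingroup taxa share the derived state '1' for VI; it defines the ingroup but does not resolve relationships within it.
Most parsimonious ingroup topology: (((((R,J),N),K),A),F).
The clade {A, J, K, N, R} is supported by I: its derived state '1' occurs in exactly those taxa and in no other taxon (including the outgroup).

I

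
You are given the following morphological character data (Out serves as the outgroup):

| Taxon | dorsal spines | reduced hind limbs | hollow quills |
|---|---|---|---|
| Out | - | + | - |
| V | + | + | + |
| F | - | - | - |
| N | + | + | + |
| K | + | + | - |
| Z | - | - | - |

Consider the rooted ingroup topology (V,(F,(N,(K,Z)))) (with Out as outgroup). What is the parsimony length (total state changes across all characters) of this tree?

Map each character onto (V,(F,(N,(K,Z)))) (rooted by Out) and count the minimum state changes it requires (Fitch parsimony):
dorsal spines: 3; reduced hind limbs: 2; hollow quills: 2.
Total tree length = 7.

7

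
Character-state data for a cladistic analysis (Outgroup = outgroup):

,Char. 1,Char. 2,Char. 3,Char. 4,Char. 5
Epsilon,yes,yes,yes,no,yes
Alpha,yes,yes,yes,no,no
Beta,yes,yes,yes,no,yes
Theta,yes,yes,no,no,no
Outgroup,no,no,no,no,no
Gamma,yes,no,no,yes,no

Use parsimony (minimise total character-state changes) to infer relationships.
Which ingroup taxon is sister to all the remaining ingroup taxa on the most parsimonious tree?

Gamma

The outgroup has state 'no' for every character, so 'yes' is the derived state throughout.
All ingroup taxa share the derived state 'yes' for Char. 1; it defines the ingroup but does not resolve relationships within it.
Char. 2 (derived state 'yes') is shared by Alpha, Beta, Epsilon, and Theta — a synapomorphy uniting that clade.
Only Alpha, Beta, and Epsilon show the derived state 'yes' for Char. 3, supporting them as a clade.
Char. 4: derived state 'yes' in Gamma only — an autapomorphy, so it tells us nothing about relationships among taxa.
Only Beta and Epsilon show the derived state 'yes' for Char. 5, supporting them as a clade.
Most parsimonious ingroup topology: (Gamma,(((Epsilon,Beta),Alpha),Theta)).
Gamma is sister to the clade containing all other ingroup taxa, so it is the earliest-diverging (most basal) ingroup lineage.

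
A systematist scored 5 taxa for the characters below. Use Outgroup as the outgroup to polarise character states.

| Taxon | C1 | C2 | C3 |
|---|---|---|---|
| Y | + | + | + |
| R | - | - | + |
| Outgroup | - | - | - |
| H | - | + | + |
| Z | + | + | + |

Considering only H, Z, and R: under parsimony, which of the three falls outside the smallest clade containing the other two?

The outgroup has state '-' for every character, so '+' is the derived state throughout.
Only Y and Z show the derived state '+' for C1, supporting them as a clade.
C2 (derived state '+') is shared by H, Y, and Z — a synapomorphy uniting that clade.
All ingroup taxa share the derived state '+' for C3; it defines the ingroup but does not resolve relationships within it.
Most parsimonious ingroup topology: ((H,(Y,Z)),R).
Z and H share a more recent common ancestor with each other than either does with R, so R is the least closely related of the three.

R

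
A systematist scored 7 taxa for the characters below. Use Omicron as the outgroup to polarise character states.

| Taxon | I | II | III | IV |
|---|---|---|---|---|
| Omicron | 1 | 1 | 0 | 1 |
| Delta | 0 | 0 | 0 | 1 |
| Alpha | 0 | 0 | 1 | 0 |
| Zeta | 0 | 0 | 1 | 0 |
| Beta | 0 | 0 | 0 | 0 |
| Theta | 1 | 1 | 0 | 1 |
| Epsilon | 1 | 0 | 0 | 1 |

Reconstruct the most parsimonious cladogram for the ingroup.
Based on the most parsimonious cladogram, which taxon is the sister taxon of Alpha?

Zeta

Character polarity is set by the outgroup: the derived state is whichever differs from the outgroup's state, so for I, II, IV the derived state is '0', and for the remaining characters it is '1'.
I: derived state '0' in Alpha, Beta, Delta, and Zeta only — synapomorphy for {Alpha, Beta, Delta, Zeta}.
II: derived state '0' in Alpha, Beta, Delta, Epsilon, and Zeta only — synapomorphy for {Alpha, Beta, Delta, Epsilon, Zeta}.
Only Alpha and Zeta show the derived state '1' for III, supporting them as a clade.
IV (derived state '0') is shared by Alpha, Beta, and Zeta — a synapomorphy uniting that clade.
Most parsimonious ingroup topology: (((Delta,((Alpha,Zeta),Beta)),Epsilon),Theta).
Alpha and Zeta form a cherry on this tree, so they are sister taxa.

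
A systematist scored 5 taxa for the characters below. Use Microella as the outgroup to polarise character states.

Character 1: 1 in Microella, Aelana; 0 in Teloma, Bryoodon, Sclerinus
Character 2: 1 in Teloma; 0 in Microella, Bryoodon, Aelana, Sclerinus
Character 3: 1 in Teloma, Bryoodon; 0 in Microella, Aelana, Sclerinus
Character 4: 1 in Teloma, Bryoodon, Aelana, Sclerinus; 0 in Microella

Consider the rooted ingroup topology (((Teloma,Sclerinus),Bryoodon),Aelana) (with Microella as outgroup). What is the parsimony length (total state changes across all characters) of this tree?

Map each character onto (((Teloma,Sclerinus),Bryoodon),Aelana) (rooted by Microella) and count the minimum state changes it requires (Fitch parsimony):
Character 1: 1; Character 2: 1; Character 3: 2; Character 4: 1.
Total tree length = 5.

5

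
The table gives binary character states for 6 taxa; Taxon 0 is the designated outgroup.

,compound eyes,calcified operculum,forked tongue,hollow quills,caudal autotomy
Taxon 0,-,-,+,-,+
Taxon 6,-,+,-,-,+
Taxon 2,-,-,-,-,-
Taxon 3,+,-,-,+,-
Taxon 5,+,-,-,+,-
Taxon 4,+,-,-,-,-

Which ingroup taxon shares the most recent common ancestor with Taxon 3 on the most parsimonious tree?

Taxon 5

Character polarity is set by the outgroup: the derived state is whichever differs from the outgroup's state, so for forked tongue, caudal autotomy the derived state is '-', and for the remaining characters it is '+'.
compound eyes: derived state '+' in Taxon 3, Taxon 4, and Taxon 5 only — synapomorphy for {Taxon 3, Taxon 4, Taxon 5}.
calcified operculum: derived state '+' in Taxon 6 only — an autapomorphy, so it tells us nothing about relationships among taxa.
All ingroup taxa share the derived state '-' for forked tongue; it defines the ingroup but does not resolve relationships within it.
Only Taxon 3 and Taxon 5 show the derived state '+' for hollow quills, supporting them as a clade.
caudal autotomy (derived state '-') is shared by Taxon 2, Taxon 3, Taxon 4, and Taxon 5 — a synapomorphy uniting that clade.
Most parsimonious ingroup topology: (Taxon 6,(Taxon 2,((Taxon 3,Taxon 5),Taxon 4))).
Taxon 3 and Taxon 5 form a cherry on this tree, so they are sister taxa.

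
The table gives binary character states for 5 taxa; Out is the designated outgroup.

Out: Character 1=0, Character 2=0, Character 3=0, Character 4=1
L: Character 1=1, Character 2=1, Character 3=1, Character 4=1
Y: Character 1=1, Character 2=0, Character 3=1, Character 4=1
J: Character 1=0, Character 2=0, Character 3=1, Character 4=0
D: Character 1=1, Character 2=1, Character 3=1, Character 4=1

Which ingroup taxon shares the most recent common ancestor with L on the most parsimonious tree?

Character polarity is set by the outgroup: the derived state is whichever differs from the outgroup's state, so for Character 4 the derived state is '0', and for the remaining characters it is '1'.
Character 1 (derived state '1') is shared by D, L, and Y — a synapomorphy uniting that clade.
Character 2: derived state '1' in D and L only — synapomorphy for {D, L}.
All ingroup taxa share the derived state '1' for Character 3; it defines the ingroup but does not resolve relationships within it.
Character 4 (derived state '0') is unique to J (autapomorphy; uninformative for grouping).
Most parsimonious ingroup topology: (((L,D),Y),J).
L and D form a cherry on this tree, so they are sister taxa.

D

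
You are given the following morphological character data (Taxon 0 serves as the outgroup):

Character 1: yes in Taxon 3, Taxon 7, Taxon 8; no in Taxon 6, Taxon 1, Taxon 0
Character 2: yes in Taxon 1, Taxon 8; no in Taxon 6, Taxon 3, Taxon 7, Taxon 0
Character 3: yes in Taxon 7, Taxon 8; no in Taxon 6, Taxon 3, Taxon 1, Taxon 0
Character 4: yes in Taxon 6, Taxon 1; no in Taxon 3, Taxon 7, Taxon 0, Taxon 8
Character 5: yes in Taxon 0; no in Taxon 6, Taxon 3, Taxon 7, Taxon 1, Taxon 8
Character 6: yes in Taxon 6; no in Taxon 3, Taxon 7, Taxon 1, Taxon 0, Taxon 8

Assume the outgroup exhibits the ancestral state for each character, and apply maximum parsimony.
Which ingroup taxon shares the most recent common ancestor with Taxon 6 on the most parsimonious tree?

Taxon 1

Character polarity is set by the outgroup: the derived state is whichever differs from the outgroup's state, so for Character 5 the derived state is 'no', and for the remaining characters it is 'yes'.
Character 1 (derived state 'yes') is shared by Taxon 3, Taxon 7, and Taxon 8 — a synapomorphy uniting that clade.
Character 2 groups Taxon 1 and Taxon 8, which is incompatible with the clades supported by the remaining characters; treating it as convergent (homoplasy) costs fewer steps than any alternative tree.
Character 3: derived state 'yes' in Taxon 7 and Taxon 8 only — synapomorphy for {Taxon 7, Taxon 8}.
Character 4 (derived state 'yes') is shared by Taxon 1 and Taxon 6 — a synapomorphy uniting that clade.
All ingroup taxa share the derived state 'no' for Character 5; it defines the ingroup but does not resolve relationships within it.
Character 6: derived state 'yes' in Taxon 6 only — an autapomorphy, so it tells us nothing about relationships among taxa.
Most parsimonious ingroup topology: ((Taxon 1,Taxon 6),((Taxon 8,Taxon 7),Taxon 3)).
Taxon 6 and Taxon 1 form a cherry on this tree, so they are sister taxa.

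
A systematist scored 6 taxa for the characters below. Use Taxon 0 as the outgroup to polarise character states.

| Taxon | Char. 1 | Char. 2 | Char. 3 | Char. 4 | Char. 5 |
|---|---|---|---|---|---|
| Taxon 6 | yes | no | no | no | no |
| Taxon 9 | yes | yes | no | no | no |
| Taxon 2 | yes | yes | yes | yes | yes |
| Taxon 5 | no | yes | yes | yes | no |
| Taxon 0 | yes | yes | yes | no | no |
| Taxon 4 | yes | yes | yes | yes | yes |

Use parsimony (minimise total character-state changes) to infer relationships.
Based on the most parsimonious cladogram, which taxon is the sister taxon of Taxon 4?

Taxon 2

Character polarity is set by the outgroup: the derived state is whichever differs from the outgroup's state, so for Char. 1, Char. 2, Char. 3 the derived state is 'no', and for the remaining characters it is 'yes'.
Char. 1: derived state 'no' in Taxon 5 only — an autapomorphy, so it tells us nothing about relationships among taxa.
Char. 2 (derived state 'no') is unique to Taxon 6 (autapomorphy; uninformative for grouping).
Only Taxon 6 and Taxon 9 show the derived state 'no' for Char. 3, supporting them as a clade.
Char. 4: derived state 'yes' in Taxon 2, Taxon 4, and Taxon 5 only — synapomorphy for {Taxon 2, Taxon 4, Taxon 5}.
Char. 5 (derived state 'yes') is shared by Taxon 2 and Taxon 4 — a synapomorphy uniting that clade.
Most parsimonious ingroup topology: ((Taxon 9,Taxon 6),(Taxon 5,(Taxon 2,Taxon 4))).
Taxon 4 and Taxon 2 form a cherry on this tree, so they are sister taxa.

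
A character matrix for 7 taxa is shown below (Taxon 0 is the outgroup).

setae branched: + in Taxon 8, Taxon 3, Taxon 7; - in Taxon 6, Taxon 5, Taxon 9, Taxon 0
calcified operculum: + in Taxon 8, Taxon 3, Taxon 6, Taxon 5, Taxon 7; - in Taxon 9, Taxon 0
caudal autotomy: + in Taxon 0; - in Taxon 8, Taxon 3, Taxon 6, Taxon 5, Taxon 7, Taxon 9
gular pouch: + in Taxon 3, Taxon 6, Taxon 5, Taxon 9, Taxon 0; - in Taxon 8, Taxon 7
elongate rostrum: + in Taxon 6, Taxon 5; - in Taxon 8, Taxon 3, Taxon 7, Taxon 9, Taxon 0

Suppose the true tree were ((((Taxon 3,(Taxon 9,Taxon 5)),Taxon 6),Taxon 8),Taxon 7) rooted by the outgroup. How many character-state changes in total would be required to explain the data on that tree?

Map each character onto ((((Taxon 3,(Taxon 9,Taxon 5)),Taxon 6),Taxon 8),Taxon 7) (rooted by Taxon 0) and count the minimum state changes it requires (Fitch parsimony):
setae branched: 3; calcified operculum: 2; caudal autotomy: 1; gular pouch: 2; elongate rostrum: 2.
Total tree length = 10.

10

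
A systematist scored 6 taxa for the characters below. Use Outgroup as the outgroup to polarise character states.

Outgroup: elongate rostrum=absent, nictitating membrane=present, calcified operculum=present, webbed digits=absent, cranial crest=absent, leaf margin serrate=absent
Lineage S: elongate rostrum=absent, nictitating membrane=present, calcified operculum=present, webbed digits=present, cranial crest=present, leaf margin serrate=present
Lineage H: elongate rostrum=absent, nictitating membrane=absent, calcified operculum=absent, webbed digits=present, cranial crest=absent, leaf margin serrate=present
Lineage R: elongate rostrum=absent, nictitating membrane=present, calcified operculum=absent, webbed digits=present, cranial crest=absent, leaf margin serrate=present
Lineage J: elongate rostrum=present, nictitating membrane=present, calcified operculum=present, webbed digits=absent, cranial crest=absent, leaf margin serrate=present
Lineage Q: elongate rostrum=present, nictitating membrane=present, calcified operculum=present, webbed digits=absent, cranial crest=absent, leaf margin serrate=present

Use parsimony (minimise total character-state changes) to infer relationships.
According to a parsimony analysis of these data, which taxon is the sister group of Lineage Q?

Lineage J

Character polarity is set by the outgroup: the derived state is whichever differs from the outgroup's state, so for nictitating membrane, calcified operculum the derived state is 'absent', and for the remaining characters it is 'present'.
elongate rostrum: derived state 'present' in Lineage J and Lineage Q only — synapomorphy for {Lineage J, Lineage Q}.
nictitating membrane: derived state 'absent' in Lineage H only — an autapomorphy, so it tells us nothing about relationships among taxa.
calcified operculum (derived state 'absent') is shared by Lineage H and Lineage R — a synapomorphy uniting that clade.
Only Lineage H, Lineage R, and Lineage S show the derived state 'present' for webbed digits, supporting them as a clade.
cranial crest (derived state 'present') is unique to Lineage S (autapomorphy; uninformative for grouping).
All ingroup taxa share the derived state 'present' for leaf margin serrate; it defines the ingroup but does not resolve relationships within it.
Most parsimonious ingroup topology: ((Lineage S,(Lineage H,Lineage R)),(Lineage J,Lineage Q)).
Lineage Q and Lineage J form a cherry on this tree, so they are sister taxa.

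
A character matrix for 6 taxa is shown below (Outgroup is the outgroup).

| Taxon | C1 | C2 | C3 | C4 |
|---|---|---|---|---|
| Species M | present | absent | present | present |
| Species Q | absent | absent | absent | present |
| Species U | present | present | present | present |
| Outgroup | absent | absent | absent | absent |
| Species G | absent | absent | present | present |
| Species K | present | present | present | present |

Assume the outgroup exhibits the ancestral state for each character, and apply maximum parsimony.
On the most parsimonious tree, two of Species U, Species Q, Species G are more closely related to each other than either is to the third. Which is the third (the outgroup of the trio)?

Species Q

The outgroup has state 'absent' for every character, so 'present' is the derived state throughout.
Only Species K, Species M, and Species U show the derived state 'present' for C1, supporting them as a clade.
C2: derived state 'present' in Species K and Species U only — synapomorphy for {Species K, Species U}.
C3: derived state 'present' in Species G, Species K, Species M, and Species U only — synapomorphy for {Species G, Species K, Species M, Species U}.
C4 (derived state 'present') is shared by all ingroup taxa — unites the whole ingroup.
Most parsimonious ingroup topology: ((Species G,((Species K,Species U),Species M)),Species Q).
Species G and Species U share a more recent common ancestor with each other than either does with Species Q, so Species Q is the least closely related of the three.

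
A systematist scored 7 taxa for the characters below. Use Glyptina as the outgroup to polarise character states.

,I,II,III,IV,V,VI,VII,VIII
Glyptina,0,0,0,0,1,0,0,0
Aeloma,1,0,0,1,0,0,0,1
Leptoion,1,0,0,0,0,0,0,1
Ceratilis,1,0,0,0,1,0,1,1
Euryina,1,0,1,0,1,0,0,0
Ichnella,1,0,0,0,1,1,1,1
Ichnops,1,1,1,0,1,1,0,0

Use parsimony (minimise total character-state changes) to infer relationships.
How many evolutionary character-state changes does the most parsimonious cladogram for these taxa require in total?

9

Character polarity is set by the outgroup: the derived state is whichever differs from the outgroup's state, so for V the derived state is '0', and for the remaining characters it is '1'.
All ingroup taxa share the derived state '1' for I; it defines the ingroup but does not resolve relationships within it.
II: derived state '1' in Ichnops only — an autapomorphy, so it tells us nothing about relationships among taxa.
III (derived state '1') is shared by Euryina and Ichnops — a synapomorphy uniting that clade.
IV (derived state '1') is unique to Aeloma (autapomorphy; uninformative for grouping).
V: derived state '0' in Aeloma and Leptoion only — synapomorphy for {Aeloma, Leptoion}.
VI (state '1') occurs in Ichnella and Ichnops but conflicts with the nesting implied by the other characters — most parsimoniously interpreted as homoplasy.
Only Ceratilis and Ichnella show the derived state '1' for VII, supporting them as a clade.
VIII: derived state '1' in Aeloma, Ceratilis, Ichnella, and Leptoion only — synapomorphy for {Aeloma, Ceratilis, Ichnella, Leptoion}.
Most parsimonious ingroup topology: (((Aeloma,Leptoion),(Ceratilis,Ichnella)),(Euryina,Ichnops)).
Changes per character on this tree: I: 1; II: 1; III: 1; IV: 1; V: 1; VI: 2; VII: 1; VIII: 1.
Total = 9.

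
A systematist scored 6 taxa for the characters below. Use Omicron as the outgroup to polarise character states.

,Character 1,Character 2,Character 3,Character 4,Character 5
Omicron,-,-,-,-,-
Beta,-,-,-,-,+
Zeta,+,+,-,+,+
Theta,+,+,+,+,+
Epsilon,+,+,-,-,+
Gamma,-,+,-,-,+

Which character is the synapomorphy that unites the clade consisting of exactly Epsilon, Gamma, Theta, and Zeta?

The outgroup has state '-' for every character, so '+' is the derived state throughout.
Character 1: derived state '+' in Epsilon, Theta, and Zeta only — synapomorphy for {Epsilon, Theta, Zeta}.
Character 2 (derived state '+') is shared by Epsilon, Gamma, Theta, and Zeta — a synapomorphy uniting that clade.
Character 3 (derived state '+') is unique to Theta (autapomorphy; uninformative for grouping).
Only Theta and Zeta show the derived state '+' for Character 4, supporting them as a clade.
Character 5 (derived state '+') is shared by all ingroup taxa — unites the whole ingroup.
Most parsimonious ingroup topology: (Beta,(((Zeta,Theta),Epsilon),Gamma)).
The clade {Epsilon, Gamma, Theta, Zeta} is supported by Character 2: its derived state '+' occurs in exactly those taxa and in no other taxon (including the outgroup).

Character 2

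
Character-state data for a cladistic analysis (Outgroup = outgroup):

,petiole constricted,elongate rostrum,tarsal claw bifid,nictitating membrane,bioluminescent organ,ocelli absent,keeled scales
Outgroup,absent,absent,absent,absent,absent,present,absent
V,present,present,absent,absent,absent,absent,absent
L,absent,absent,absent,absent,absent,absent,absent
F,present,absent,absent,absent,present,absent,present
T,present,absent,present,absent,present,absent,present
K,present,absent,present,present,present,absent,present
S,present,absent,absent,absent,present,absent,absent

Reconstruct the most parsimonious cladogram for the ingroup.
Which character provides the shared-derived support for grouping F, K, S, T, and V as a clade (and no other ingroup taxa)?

petiole constricted

Character polarity is set by the outgroup: the derived state is whichever differs from the outgroup's state, so for ocelli absent the derived state is 'absent', and for the remaining characters it is 'present'.
petiole constricted: derived state 'present' in F, K, S, T, and V only — synapomorphy for {F, K, S, T, V}.
elongate rostrum: derived state 'present' in V only — an autapomorphy, so it tells us nothing about relationships among taxa.
Only K and T show the derived state 'present' for tarsal claw bifid, supporting them as a clade.
nictitating membrane: derived state 'present' in K only — an autapomorphy, so it tells us nothing about relationships among taxa.
bioluminescent organ: derived state 'present' in F, K, S, and T only — synapomorphy for {F, K, S, T}.
All ingroup taxa share the derived state 'absent' for ocelli absent; it defines the ingroup but does not resolve relationships within it.
keeled scales (derived state 'present') is shared by F, K, and T — a synapomorphy uniting that clade.
Most parsimonious ingroup topology: ((V,((F,(T,K)),S)),L).
The clade {F, K, S, T, V} is supported by petiole constricted: its derived state 'present' occurs in exactly those taxa and in no other taxon (including the outgroup).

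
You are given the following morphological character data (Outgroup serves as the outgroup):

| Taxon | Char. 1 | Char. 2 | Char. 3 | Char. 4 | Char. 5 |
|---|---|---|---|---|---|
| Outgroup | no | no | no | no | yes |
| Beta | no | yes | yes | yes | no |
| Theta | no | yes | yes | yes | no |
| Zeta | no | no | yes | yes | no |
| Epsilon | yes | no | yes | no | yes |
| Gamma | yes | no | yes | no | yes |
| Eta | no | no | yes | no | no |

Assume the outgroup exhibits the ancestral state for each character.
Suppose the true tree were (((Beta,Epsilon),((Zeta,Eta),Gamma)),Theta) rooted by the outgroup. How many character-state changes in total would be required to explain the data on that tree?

11

Map each character onto (((Beta,Epsilon),((Zeta,Eta),Gamma)),Theta) (rooted by Outgroup) and count the minimum state changes it requires (Fitch parsimony):
Char. 1: 2; Char. 2: 2; Char. 3: 1; Char. 4: 3; Char. 5: 3.
Total tree length = 11.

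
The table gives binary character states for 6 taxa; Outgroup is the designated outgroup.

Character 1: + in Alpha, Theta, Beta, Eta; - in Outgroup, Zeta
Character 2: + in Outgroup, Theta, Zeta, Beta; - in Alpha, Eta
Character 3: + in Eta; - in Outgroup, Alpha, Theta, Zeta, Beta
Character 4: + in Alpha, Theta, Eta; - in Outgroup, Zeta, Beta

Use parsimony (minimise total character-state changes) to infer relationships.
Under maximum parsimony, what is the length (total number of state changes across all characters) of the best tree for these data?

4

Character polarity is set by the outgroup: the derived state is whichever differs from the outgroup's state, so for Character 2 the derived state is '-', and for the remaining characters it is '+'.
Character 1: derived state '+' in Alpha, Beta, Eta, and Theta only — synapomorphy for {Alpha, Beta, Eta, Theta}.
Only Alpha and Eta show the derived state '-' for Character 2, supporting them as a clade.
Character 3 (derived state '+') is unique to Eta (autapomorphy; uninformative for grouping).
Character 4: derived state '+' in Alpha, Eta, and Theta only — synapomorphy for {Alpha, Eta, Theta}.
Most parsimonious ingroup topology: ((((Alpha,Eta),Theta),Beta),Zeta).
Changes per character on this tree: Character 1: 1; Character 2: 1; Character 3: 1; Character 4: 1.
Total = 4.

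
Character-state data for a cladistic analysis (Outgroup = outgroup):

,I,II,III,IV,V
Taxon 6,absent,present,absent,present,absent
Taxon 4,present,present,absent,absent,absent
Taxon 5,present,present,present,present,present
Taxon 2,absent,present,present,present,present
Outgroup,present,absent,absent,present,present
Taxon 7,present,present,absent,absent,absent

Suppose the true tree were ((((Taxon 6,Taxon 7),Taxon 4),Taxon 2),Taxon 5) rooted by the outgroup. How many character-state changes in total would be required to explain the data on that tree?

Map each character onto ((((Taxon 6,Taxon 7),Taxon 4),Taxon 2),Taxon 5) (rooted by Outgroup) and count the minimum state changes it requires (Fitch parsimony):
I: 2; II: 1; III: 2; IV: 2; V: 1.
Total tree length = 8.

8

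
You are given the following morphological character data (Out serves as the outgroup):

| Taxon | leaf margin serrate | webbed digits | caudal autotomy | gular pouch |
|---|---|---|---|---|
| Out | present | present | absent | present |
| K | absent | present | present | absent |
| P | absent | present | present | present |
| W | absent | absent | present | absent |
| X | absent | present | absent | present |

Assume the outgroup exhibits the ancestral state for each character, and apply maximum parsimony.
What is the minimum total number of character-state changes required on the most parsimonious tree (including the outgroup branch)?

Character polarity is set by the outgroup: the derived state is whichever differs from the outgroup's state, so for leaf margin serrate, webbed digits, gular pouch the derived state is 'absent', and for the remaining characters it is 'present'.
leaf margin serrate (derived state 'absent') is shared by all ingroup taxa — unites the whole ingroup.
webbed digits: derived state 'absent' in W only — an autapomorphy, so it tells us nothing about relationships among taxa.
Only K, P, and W show the derived state 'present' for caudal autotomy, supporting them as a clade.
Only K and W show the derived state 'absent' for gular pouch, supporting them as a clade.
Most parsimonious ingroup topology: (((K,W),P),X).
Changes per character on this tree: leaf margin serrate: 1; webbed digits: 1; caudal autotomy: 1; gular pouch: 1.
Total = 4.

4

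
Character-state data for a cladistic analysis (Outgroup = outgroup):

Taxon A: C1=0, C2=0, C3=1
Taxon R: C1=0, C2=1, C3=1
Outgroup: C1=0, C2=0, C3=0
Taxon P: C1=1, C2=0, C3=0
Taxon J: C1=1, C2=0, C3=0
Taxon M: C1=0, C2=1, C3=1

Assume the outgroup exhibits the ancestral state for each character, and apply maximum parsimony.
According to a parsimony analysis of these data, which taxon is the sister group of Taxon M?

Taxon R

The outgroup has state '0' for every character, so '1' is the derived state throughout.
C1 (derived state '1') is shared by Taxon J and Taxon P — a synapomorphy uniting that clade.
Only Taxon M and Taxon R show the derived state '1' for C2, supporting them as a clade.
C3: derived state '1' in Taxon A, Taxon M, and Taxon R only — synapomorphy for {Taxon A, Taxon M, Taxon R}.
Most parsimonious ingroup topology: ((Taxon J,Taxon P),(Taxon A,(Taxon M,Taxon R))).
Taxon M and Taxon R form a cherry on this tree, so they are sister taxa.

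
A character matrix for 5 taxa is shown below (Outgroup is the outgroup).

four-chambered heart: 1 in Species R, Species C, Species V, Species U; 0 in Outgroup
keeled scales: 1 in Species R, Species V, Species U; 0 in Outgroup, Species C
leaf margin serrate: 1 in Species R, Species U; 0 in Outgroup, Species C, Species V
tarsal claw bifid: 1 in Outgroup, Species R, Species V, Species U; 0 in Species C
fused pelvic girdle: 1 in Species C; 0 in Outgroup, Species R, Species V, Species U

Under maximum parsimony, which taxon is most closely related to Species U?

Character polarity is set by the outgroup: the derived state is whichever differs from the outgroup's state, so for tarsal claw bifid the derived state is '0', and for the remaining characters it is '1'.
All ingroup taxa share the derived state '1' for four-chambered heart; it defines the ingroup but does not resolve relationships within it.
keeled scales: derived state '1' in Species R, Species U, and Species V only — synapomorphy for {Species R, Species U, Species V}.
leaf margin serrate: derived state '1' in Species R and Species U only — synapomorphy for {Species R, Species U}.
tarsal claw bifid: derived state '0' in Species C only — an autapomorphy, so it tells us nothing about relationships among taxa.
fused pelvic girdle (derived state '1') is unique to Species C (autapomorphy; uninformative for grouping).
Most parsimonious ingroup topology: (((Species R,Species U),Species V),Species C).
Species U and Species R form a cherry on this tree, so they are sister taxa.

Species R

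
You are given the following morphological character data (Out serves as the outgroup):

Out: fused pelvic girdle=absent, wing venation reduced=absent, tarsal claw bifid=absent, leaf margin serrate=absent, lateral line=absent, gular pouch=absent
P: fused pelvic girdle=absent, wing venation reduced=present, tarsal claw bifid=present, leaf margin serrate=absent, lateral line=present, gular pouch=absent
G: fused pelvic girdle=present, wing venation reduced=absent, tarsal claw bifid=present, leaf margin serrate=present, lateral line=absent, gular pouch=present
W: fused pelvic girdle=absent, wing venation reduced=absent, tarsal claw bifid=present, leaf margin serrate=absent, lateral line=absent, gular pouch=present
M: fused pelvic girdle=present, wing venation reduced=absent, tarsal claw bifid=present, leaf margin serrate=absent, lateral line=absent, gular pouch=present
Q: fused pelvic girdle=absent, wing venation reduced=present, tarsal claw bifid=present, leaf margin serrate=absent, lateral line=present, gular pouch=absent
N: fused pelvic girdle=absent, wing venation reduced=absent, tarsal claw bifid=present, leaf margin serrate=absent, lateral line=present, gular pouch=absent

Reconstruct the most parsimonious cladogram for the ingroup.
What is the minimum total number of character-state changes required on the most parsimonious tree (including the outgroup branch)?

6

The outgroup has state 'absent' for every character, so 'present' is the derived state throughout.
fused pelvic girdle (derived state 'present') is shared by G and M — a synapomorphy uniting that clade.
wing venation reduced (derived state 'present') is shared by P and Q — a synapomorphy uniting that clade.
tarsal claw bifid (derived state 'present') is shared by all ingroup taxa — unites the whole ingroup.
leaf margin serrate: derived state 'present' in G only — an autapomorphy, so it tells us nothing about relationships among taxa.
lateral line (derived state 'present') is shared by N, P, and Q — a synapomorphy uniting that clade.
gular pouch (derived state 'present') is shared by G, M, and W — a synapomorphy uniting that clade.
Most parsimonious ingroup topology: (((P,Q),N),((G,M),W)).
Changes per character on this tree: fused pelvic girdle: 1; wing venation reduced: 1; tarsal claw bifid: 1; leaf margin serrate: 1; lateral line: 1; gular pouch: 1.
Total = 6.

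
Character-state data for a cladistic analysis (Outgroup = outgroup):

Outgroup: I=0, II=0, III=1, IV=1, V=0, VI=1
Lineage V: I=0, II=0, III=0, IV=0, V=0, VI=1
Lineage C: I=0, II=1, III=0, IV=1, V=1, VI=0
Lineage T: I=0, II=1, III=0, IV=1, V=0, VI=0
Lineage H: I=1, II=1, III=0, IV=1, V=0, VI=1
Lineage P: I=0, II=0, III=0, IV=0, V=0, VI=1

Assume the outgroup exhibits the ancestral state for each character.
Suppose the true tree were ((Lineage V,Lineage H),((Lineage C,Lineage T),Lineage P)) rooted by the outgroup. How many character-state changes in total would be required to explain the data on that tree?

8

Map each character onto ((Lineage V,Lineage H),((Lineage C,Lineage T),Lineage P)) (rooted by Outgroup) and count the minimum state changes it requires (Fitch parsimony):
I: 1; II: 2; III: 1; IV: 2; V: 1; VI: 1.
Total tree length = 8.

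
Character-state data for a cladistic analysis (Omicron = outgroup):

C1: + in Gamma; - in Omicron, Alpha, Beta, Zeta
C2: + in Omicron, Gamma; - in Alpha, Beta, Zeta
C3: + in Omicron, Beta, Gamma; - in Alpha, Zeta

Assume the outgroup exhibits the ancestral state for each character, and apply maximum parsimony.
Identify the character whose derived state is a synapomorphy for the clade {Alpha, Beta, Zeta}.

Character polarity is set by the outgroup: the derived state is whichever differs from the outgroup's state, so for C2, C3 the derived state is '-', and for the remaining characters it is '+'.
C1: derived state '+' in Gamma only — an autapomorphy, so it tells us nothing about relationships among taxa.
Only Alpha, Beta, and Zeta show the derived state '-' for C2, supporting them as a clade.
C3 (derived state '-') is shared by Alpha and Zeta — a synapomorphy uniting that clade.
Most parsimonious ingroup topology: (((Alpha,Zeta),Beta),Gamma).
The clade {Alpha, Beta, Zeta} is supported by C2: its derived state '-' occurs in exactly those taxa and in no other taxon (including the outgroup).

C2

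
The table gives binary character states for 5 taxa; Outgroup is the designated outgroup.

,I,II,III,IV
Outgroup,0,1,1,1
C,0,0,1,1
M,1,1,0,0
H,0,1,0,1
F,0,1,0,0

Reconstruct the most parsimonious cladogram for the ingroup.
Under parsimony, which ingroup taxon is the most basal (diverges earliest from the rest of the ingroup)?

C

Character polarity is set by the outgroup: the derived state is whichever differs from the outgroup's state, so for II, III, IV the derived state is '0', and for the remaining characters it is '1'.
I: derived state '1' in M only — an autapomorphy, so it tells us nothing about relationships among taxa.
II: derived state '0' in C only — an autapomorphy, so it tells us nothing about relationships among taxa.
III (derived state '0') is shared by F, H, and M — a synapomorphy uniting that clade.
Only F and M show the derived state '0' for IV, supporting them as a clade.
Most parsimonious ingroup topology: (C,((M,F),H)).
C is sister to the clade containing all other ingroup taxa, so it is the earliest-diverging (most basal) ingroup lineage.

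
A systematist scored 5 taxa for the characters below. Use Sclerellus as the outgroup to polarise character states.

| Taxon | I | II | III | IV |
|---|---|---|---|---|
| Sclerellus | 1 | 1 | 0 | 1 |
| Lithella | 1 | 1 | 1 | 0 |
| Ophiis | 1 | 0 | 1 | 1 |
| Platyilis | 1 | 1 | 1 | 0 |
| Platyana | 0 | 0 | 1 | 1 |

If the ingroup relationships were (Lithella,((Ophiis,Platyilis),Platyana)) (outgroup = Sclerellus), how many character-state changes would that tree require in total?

Map each character onto (Lithella,((Ophiis,Platyilis),Platyana)) (rooted by Sclerellus) and count the minimum state changes it requires (Fitch parsimony):
I: 1; II: 2; III: 1; IV: 2.
Total tree length = 6.

6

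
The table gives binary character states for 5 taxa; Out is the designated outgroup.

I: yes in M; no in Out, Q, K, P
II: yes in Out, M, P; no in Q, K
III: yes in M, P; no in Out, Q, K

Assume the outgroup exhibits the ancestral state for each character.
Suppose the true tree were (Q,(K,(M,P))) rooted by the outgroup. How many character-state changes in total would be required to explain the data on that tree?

4

Map each character onto (Q,(K,(M,P))) (rooted by Out) and count the minimum state changes it requires (Fitch parsimony):
I: 1; II: 2; III: 1.
Total tree length = 4.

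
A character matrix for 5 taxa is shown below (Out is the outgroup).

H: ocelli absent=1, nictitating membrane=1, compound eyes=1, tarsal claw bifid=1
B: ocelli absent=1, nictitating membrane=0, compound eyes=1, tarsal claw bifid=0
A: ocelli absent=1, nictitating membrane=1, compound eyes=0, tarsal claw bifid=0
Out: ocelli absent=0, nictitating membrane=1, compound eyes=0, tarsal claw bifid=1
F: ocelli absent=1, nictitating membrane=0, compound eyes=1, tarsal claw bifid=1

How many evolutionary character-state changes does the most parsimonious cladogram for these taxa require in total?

Character polarity is set by the outgroup: the derived state is whichever differs from the outgroup's state, so for nictitating membrane, tarsal claw bifid the derived state is '0', and for the remaining characters it is '1'.
ocelli absent (derived state '1') is shared by all ingroup taxa — unites the whole ingroup.
nictitating membrane: derived state '0' in B and F only — synapomorphy for {B, F}.
compound eyes: derived state '1' in B, F, and H only — synapomorphy for {B, F, H}.
tarsal claw bifid (state '0') occurs in A and B but conflicts with the nesting implied by the other characters — most parsimoniously interpreted as homoplasy.
Most parsimonious ingroup topology: (A,(H,(B,F))).
Changes per character on this tree: ocelli absent: 1; nictitating membrane: 1; compound eyes: 1; tarsal claw bifid: 2.
Total = 5.

5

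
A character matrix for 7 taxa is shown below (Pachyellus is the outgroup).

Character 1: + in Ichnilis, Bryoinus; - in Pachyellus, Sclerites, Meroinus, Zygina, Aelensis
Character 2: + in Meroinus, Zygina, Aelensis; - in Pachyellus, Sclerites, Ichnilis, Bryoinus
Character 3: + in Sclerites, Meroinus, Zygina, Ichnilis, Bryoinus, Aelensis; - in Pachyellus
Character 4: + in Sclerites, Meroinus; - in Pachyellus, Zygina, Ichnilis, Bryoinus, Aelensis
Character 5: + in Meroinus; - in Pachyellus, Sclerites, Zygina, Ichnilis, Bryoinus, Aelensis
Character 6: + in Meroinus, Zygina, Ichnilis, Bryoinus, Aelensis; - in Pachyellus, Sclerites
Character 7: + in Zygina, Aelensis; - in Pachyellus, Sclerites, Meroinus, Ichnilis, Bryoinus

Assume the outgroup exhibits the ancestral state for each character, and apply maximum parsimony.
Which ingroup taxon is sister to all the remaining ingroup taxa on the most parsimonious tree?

Sclerites

The outgroup has state '-' for every character, so '+' is the derived state throughout.
Character 1: derived state '+' in Bryoinus and Ichnilis only — synapomorphy for {Bryoinus, Ichnilis}.
Only Aelensis, Meroinus, and Zygina show the derived state '+' for Character 2, supporting them as a clade.
Character 3 (derived state '+') is shared by all ingroup taxa — unites the whole ingroup.
Character 4 (state '+') occurs in Meroinus and Sclerites but conflicts with the nesting implied by the other characters — most parsimoniously interpreted as homoplasy.
Character 5: derived state '+' in Meroinus only — an autapomorphy, so it tells us nothing about relationships among taxa.
Character 6: derived state '+' in Aelensis, Bryoinus, Ichnilis, Meroinus, and Zygina only — synapomorphy for {Aelensis, Bryoinus, Ichnilis, Meroinus, Zygina}.
Character 7: derived state '+' in Aelensis and Zygina only — synapomorphy for {Aelensis, Zygina}.
Most parsimonious ingroup topology: (Sclerites,((Meroinus,(Zygina,Aelensis)),(Ichnilis,Bryoinus))).
Sclerites is sister to the clade containing all other ingroup taxa, so it is the earliest-diverging (most basal) ingroup lineage.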